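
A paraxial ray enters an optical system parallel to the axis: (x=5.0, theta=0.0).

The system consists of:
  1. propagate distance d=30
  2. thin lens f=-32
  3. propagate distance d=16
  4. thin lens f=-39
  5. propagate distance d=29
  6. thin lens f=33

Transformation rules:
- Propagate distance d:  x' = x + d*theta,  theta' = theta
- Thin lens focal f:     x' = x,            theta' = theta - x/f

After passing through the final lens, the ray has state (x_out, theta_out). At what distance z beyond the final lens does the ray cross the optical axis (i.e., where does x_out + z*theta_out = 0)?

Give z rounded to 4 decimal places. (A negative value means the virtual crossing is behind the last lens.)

Answer: 95.1673

Derivation:
Initial: x=5.0000 theta=0.0000
After 1 (propagate distance d=30): x=5.0000 theta=0.0000
After 2 (thin lens f=-32): x=5.0000 theta=5/32 (≈0.1563)
After 3 (propagate distance d=16): x=7.5000 theta=5/32 (≈0.1563)
After 4 (thin lens f=-39): x=7.5000 theta=145/416 (≈0.3486)
After 5 (propagate distance d=29): x=7325/416 (≈17.6082) theta=145/416 (≈0.3486)
After 6 (thin lens f=33): x=7325/416 (≈17.6082) theta=-635/3432 (≈-0.1850)
z_focus = -x_out/theta_out = -(7325/416)/(-635/3432) = 48345/508 ≈ 95.1673
Rounded to 4 decimal places: z = 95.1673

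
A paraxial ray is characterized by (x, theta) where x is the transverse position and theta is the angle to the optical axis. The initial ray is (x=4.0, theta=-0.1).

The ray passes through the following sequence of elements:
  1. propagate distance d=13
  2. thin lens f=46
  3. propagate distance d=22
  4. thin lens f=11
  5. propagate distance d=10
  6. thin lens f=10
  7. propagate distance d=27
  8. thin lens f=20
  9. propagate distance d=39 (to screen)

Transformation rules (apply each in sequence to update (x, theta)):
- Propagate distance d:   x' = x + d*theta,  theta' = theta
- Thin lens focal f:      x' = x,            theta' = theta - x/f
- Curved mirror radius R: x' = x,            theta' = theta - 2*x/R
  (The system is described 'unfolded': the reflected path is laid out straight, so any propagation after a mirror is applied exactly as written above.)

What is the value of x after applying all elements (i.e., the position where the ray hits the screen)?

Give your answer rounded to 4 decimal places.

Answer: 2.6323

Derivation:
Initial: x=4.0000 theta=-0.1000
After 1 (propagate distance d=13): x=2.7000 theta=-0.1000
After 2 (thin lens f=46): x=2.7000 theta=-73/460 (≈-0.1587)
After 3 (propagate distance d=22): x=-91/115 (≈-0.7913) theta=-73/460 (≈-0.1587)
After 4 (thin lens f=11): x=-91/115 (≈-0.7913) theta=-439/5060 (≈-0.0868)
After 5 (propagate distance d=10): x=-4197/2530 (≈-1.6589) theta=-439/5060 (≈-0.0868)
After 6 (thin lens f=10): x=-4197/2530 (≈-1.6589) theta=91/1150 (≈0.0791)
After 7 (propagate distance d=27): x=3021/6325 (≈0.4776) theta=91/1150 (≈0.0791)
After 8 (thin lens f=20): x=3021/6325 (≈0.4776) theta=6989/126500 (≈0.0552)
After 9 (propagate distance d=39 (to screen)): x=332991/126500 (≈2.6323) theta=6989/126500 (≈0.0552)
Rounded to 4 decimal places: x = 2.6323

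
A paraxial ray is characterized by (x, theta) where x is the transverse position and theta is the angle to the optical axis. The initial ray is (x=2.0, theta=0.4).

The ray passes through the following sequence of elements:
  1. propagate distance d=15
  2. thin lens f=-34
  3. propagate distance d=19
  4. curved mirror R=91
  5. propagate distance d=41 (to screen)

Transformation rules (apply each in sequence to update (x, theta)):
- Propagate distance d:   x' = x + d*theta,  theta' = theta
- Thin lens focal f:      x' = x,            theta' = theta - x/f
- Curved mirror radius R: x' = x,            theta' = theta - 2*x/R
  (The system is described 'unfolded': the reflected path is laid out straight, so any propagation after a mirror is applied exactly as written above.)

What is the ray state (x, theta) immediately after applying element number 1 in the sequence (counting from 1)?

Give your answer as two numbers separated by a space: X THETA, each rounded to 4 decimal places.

Answer: 8.0000 0.4000

Derivation:
Initial: x=2.0000 theta=0.4000
After 1 (propagate distance d=15): x=8.0000 theta=0.4000
Rounded to 4 decimal places: x = 8.0000, theta = 0.4000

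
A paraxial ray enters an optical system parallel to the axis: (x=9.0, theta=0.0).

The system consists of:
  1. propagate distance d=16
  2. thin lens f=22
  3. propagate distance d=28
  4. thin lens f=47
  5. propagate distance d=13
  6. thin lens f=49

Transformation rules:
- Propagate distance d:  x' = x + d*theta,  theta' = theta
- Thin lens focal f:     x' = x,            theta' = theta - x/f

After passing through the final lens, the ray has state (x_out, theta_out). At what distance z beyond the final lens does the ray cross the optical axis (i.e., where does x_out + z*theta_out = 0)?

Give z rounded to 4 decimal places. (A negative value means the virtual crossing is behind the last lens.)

Answer: -33.4464

Derivation:
Initial: x=9.0000 theta=0.0000
After 1 (propagate distance d=16): x=9.0000 theta=0.0000
After 2 (thin lens f=22): x=9.0000 theta=-9/22 (≈-0.4091)
After 3 (propagate distance d=28): x=-27/11 (≈-2.4545) theta=-9/22 (≈-0.4091)
After 4 (thin lens f=47): x=-27/11 (≈-2.4545) theta=-369/1034 (≈-0.3569)
After 5 (propagate distance d=13): x=-7335/1034 (≈-7.0938) theta=-369/1034 (≈-0.3569)
After 6 (thin lens f=49): x=-7335/1034 (≈-7.0938) theta=-5373/25333 (≈-0.2121)
z_focus = -x_out/theta_out = -(-7335/1034)/(-5373/25333) = -39935/1194 ≈ -33.4464
Rounded to 4 decimal places: z = -33.4464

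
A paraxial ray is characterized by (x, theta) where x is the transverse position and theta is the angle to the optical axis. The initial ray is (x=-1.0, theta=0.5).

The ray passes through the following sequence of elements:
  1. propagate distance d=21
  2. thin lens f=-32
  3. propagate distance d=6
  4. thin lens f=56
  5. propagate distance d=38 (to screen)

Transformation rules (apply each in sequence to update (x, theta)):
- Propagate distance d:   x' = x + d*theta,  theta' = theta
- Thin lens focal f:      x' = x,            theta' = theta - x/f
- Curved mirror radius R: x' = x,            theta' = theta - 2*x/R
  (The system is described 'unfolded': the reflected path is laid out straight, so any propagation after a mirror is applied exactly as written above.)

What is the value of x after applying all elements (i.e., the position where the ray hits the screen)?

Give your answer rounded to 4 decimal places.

Initial: x=-1.0000 theta=0.5000
After 1 (propagate distance d=21): x=9.5000 theta=0.5000
After 2 (thin lens f=-32): x=9.5000 theta=51/64 (≈0.7969)
After 3 (propagate distance d=6): x=457/32 (≈14.2813) theta=51/64 (≈0.7969)
After 4 (thin lens f=56): x=457/32 (≈14.2813) theta=971/1792 (≈0.5419)
After 5 (propagate distance d=38 (to screen)): x=31245/896 (≈34.8717) theta=971/1792 (≈0.5419)
Rounded to 4 decimal places: x = 34.8717

Answer: 34.8717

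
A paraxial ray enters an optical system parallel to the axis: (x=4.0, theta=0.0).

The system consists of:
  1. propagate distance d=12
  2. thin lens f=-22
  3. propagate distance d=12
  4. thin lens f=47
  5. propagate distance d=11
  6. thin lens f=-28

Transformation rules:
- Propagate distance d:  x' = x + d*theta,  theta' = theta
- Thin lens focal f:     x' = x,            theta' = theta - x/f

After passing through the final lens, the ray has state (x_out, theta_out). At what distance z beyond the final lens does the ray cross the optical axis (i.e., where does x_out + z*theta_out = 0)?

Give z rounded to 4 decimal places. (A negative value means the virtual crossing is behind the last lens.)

Initial: x=4.0000 theta=0.0000
After 1 (propagate distance d=12): x=4.0000 theta=0.0000
After 2 (thin lens f=-22): x=4.0000 theta=2/11 (≈0.1818)
After 3 (propagate distance d=12): x=68/11 (≈6.1818) theta=2/11 (≈0.1818)
After 4 (thin lens f=47): x=68/11 (≈6.1818) theta=26/517 (≈0.0503)
After 5 (propagate distance d=11): x=3482/517 (≈6.7350) theta=26/517 (≈0.0503)
After 6 (thin lens f=-28): x=3482/517 (≈6.7350) theta=2105/7238 (≈0.2908)
z_focus = -x_out/theta_out = -(3482/517)/(2105/7238) = -48748/2105 ≈ -23.1582
Rounded to 4 decimal places: z = -23.1582

Answer: -23.1582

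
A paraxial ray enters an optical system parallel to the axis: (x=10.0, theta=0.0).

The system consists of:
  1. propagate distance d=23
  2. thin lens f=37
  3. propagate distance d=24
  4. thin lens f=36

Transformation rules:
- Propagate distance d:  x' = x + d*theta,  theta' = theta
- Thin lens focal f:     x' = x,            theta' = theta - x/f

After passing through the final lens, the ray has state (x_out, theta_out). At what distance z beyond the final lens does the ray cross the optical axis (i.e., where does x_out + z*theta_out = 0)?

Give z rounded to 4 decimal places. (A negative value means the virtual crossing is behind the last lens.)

Answer: 9.5510

Derivation:
Initial: x=10.0000 theta=0.0000
After 1 (propagate distance d=23): x=10.0000 theta=0.0000
After 2 (thin lens f=37): x=10.0000 theta=-10/37 (≈-0.2703)
After 3 (propagate distance d=24): x=130/37 (≈3.5135) theta=-10/37 (≈-0.2703)
After 4 (thin lens f=36): x=130/37 (≈3.5135) theta=-245/666 (≈-0.3679)
z_focus = -x_out/theta_out = -(130/37)/(-245/666) = 468/49 ≈ 9.5510
Rounded to 4 decimal places: z = 9.5510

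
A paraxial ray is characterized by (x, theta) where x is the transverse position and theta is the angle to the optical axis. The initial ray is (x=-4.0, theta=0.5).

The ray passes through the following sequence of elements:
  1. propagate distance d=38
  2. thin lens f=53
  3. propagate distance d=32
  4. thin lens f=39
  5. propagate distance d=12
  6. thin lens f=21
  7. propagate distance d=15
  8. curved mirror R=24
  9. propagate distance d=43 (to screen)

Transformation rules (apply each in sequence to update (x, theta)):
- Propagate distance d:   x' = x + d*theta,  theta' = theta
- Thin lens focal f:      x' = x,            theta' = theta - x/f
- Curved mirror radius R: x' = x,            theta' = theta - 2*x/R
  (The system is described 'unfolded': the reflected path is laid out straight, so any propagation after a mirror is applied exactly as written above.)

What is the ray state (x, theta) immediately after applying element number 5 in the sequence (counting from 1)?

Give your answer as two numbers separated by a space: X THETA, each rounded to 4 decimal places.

Initial: x=-4.0000 theta=0.5000
After 1 (propagate distance d=38): x=15.0000 theta=0.5000
After 2 (thin lens f=53): x=15.0000 theta=23/106 (≈0.2170)
After 3 (propagate distance d=32): x=1163/53 (≈21.9434) theta=23/106 (≈0.2170)
After 4 (thin lens f=39): x=1163/53 (≈21.9434) theta=-1429/4134 (≈-0.3457)
After 5 (propagate distance d=12): x=12261/689 (≈17.7954) theta=-1429/4134 (≈-0.3457)
Rounded to 4 decimal places: x = 17.7954, theta = -0.3457

Answer: 17.7954 -0.3457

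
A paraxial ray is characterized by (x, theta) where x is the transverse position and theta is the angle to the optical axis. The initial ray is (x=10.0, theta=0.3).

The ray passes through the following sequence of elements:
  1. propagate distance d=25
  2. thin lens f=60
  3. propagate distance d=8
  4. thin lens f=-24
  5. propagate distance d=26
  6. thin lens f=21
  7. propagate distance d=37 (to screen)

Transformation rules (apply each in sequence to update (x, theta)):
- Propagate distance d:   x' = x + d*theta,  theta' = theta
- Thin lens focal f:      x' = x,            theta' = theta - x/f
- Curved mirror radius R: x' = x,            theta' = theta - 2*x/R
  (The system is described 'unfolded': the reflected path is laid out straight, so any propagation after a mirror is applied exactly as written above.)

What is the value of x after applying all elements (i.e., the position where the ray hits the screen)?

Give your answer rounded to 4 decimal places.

Answer: -0.6584

Derivation:
Initial: x=10.0000 theta=0.3000
After 1 (propagate distance d=25): x=17.5000 theta=0.3000
After 2 (thin lens f=60): x=17.5000 theta=1/120 (≈0.0083)
After 3 (propagate distance d=8): x=527/30 (≈17.5667) theta=1/120 (≈0.0083)
After 4 (thin lens f=-24): x=527/30 (≈17.5667) theta=533/720 (≈0.7403)
After 5 (propagate distance d=26): x=13253/360 (≈36.8139) theta=533/720 (≈0.7403)
After 6 (thin lens f=21): x=13253/360 (≈36.8139) theta=-15313/15120 (≈-1.0128)
After 7 (propagate distance d=37 (to screen)): x=-1991/3024 (≈-0.6584) theta=-15313/15120 (≈-1.0128)
Rounded to 4 decimal places: x = -0.6584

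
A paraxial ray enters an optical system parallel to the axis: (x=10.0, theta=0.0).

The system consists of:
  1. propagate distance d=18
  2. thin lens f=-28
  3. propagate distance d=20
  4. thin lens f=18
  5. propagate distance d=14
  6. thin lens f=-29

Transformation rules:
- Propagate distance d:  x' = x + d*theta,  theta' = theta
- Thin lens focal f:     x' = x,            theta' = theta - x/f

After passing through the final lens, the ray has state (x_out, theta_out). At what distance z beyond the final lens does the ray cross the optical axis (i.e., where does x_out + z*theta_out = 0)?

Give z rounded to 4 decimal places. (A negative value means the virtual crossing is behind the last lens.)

Initial: x=10.0000 theta=0.0000
After 1 (propagate distance d=18): x=10.0000 theta=0.0000
After 2 (thin lens f=-28): x=10.0000 theta=5/14 (≈0.3571)
After 3 (propagate distance d=20): x=120/7 (≈17.1429) theta=5/14 (≈0.3571)
After 4 (thin lens f=18): x=120/7 (≈17.1429) theta=-25/42 (≈-0.5952)
After 5 (propagate distance d=14): x=185/21 (≈8.8095) theta=-25/42 (≈-0.5952)
After 6 (thin lens f=-29): x=185/21 (≈8.8095) theta=-355/1218 (≈-0.2915)
z_focus = -x_out/theta_out = -(185/21)/(-355/1218) = 2146/71 ≈ 30.2254
Rounded to 4 decimal places: z = 30.2254

Answer: 30.2254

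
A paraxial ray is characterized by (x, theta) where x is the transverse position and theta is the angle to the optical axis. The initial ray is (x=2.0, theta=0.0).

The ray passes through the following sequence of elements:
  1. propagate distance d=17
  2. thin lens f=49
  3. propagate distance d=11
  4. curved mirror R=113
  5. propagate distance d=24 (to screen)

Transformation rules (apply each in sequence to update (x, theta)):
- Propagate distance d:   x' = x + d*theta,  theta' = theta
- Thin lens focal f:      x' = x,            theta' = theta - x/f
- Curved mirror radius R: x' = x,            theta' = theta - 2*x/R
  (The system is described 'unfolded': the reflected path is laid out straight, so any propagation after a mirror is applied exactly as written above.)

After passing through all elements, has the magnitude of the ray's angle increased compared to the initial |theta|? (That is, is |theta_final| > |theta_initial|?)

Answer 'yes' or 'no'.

Initial: x=2.0000 theta=0.0000
After 1 (propagate distance d=17): x=2.0000 theta=0.0000
After 2 (thin lens f=49): x=2.0000 theta=-2/49 (≈-0.0408)
After 3 (propagate distance d=11): x=76/49 (≈1.5510) theta=-2/49 (≈-0.0408)
After 4 (curved mirror R=113): x=76/49 (≈1.5510) theta=-54/791 (≈-0.0683)
After 5 (propagate distance d=24 (to screen)): x=-484/5537 (≈-0.0874) theta=-54/791 (≈-0.0683)
|theta_initial|=0.0000 |theta_final|=54/791 (≈0.0683) -> increased

Answer: yes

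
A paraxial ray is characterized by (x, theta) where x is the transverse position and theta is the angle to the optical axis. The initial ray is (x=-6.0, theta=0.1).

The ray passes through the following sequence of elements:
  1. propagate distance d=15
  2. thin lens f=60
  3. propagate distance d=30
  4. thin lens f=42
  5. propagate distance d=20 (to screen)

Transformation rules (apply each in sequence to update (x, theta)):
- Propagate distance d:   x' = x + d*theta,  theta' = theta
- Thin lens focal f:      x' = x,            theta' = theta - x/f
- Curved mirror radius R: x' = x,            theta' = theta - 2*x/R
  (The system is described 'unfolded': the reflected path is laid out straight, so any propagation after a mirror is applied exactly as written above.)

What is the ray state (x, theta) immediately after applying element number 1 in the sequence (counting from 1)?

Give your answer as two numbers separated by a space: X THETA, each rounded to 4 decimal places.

Initial: x=-6.0000 theta=0.1000
After 1 (propagate distance d=15): x=-4.5000 theta=0.1000
Rounded to 4 decimal places: x = -4.5000, theta = 0.1000

Answer: -4.5000 0.1000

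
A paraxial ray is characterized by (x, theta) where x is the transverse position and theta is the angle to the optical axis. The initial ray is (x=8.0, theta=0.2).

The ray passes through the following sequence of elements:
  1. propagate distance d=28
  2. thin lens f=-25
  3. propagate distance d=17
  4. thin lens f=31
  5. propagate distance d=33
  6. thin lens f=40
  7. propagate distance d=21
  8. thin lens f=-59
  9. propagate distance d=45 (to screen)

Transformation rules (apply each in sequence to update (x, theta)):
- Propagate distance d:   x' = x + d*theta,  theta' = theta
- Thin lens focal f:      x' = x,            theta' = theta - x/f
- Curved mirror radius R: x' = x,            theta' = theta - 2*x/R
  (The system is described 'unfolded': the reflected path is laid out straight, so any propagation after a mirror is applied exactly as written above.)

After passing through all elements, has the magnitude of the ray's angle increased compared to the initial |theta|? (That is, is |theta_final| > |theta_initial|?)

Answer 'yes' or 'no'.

Answer: yes

Derivation:
Initial: x=8.0000 theta=0.2000
After 1 (propagate distance d=28): x=13.6000 theta=0.2000
After 2 (thin lens f=-25): x=13.6000 theta=0.7440
After 3 (propagate distance d=17): x=26.2480 theta=0.7440
After 4 (thin lens f=31): x=26.2480 theta=-398/3875 (≈-0.1027)
After 5 (propagate distance d=33): x=88577/3875 (≈22.8586) theta=-398/3875 (≈-0.1027)
After 6 (thin lens f=40): x=88577/3875 (≈22.8586) theta=-104497/155000 (≈-0.6742)
After 7 (propagate distance d=21): x=1348643/155000 (≈8.7009) theta=-104497/155000 (≈-0.6742)
After 8 (thin lens f=-59): x=1348643/155000 (≈8.7009) theta=-120417/228625 (≈-0.5267)
After 9 (propagate distance d=45 (to screen)): x=-137180663/9145000 (≈-15.0006) theta=-120417/228625 (≈-0.5267)
|theta_initial|=0.2000 |theta_final|=120417/228625 (≈0.5267) -> increased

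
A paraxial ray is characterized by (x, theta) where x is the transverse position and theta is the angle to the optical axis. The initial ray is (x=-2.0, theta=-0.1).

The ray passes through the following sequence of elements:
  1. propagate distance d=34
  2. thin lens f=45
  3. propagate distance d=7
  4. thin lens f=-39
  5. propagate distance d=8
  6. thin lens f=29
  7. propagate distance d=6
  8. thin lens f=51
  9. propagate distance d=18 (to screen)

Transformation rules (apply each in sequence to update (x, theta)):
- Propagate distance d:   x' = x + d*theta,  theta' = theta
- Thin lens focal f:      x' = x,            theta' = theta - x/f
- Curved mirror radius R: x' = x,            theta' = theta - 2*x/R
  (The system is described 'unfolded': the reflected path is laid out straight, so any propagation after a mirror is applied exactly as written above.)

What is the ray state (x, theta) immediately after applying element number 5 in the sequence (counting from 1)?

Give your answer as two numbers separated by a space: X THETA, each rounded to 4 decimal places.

Answer: -6.1790 -0.1149

Derivation:
Initial: x=-2.0000 theta=-0.1000
After 1 (propagate distance d=34): x=-5.4000 theta=-0.1000
After 2 (thin lens f=45): x=-5.4000 theta=0.0200
After 3 (propagate distance d=7): x=-5.2600 theta=0.0200
After 4 (thin lens f=-39): x=-5.2600 theta=-112/975 (≈-0.1149)
After 5 (propagate distance d=8): x=-12049/1950 (≈-6.1790) theta=-112/975 (≈-0.1149)
Rounded to 4 decimal places: x = -6.1790, theta = -0.1149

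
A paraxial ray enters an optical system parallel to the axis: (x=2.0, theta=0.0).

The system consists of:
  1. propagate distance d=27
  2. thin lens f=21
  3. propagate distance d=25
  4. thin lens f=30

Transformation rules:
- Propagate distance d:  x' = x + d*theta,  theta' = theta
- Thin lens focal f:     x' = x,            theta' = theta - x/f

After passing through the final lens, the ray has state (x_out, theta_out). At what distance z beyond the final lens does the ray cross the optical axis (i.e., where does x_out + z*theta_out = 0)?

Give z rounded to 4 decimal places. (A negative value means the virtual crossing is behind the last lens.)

Answer: -4.6154

Derivation:
Initial: x=2.0000 theta=0.0000
After 1 (propagate distance d=27): x=2.0000 theta=0.0000
After 2 (thin lens f=21): x=2.0000 theta=-2/21 (≈-0.0952)
After 3 (propagate distance d=25): x=-8/21 (≈-0.3810) theta=-2/21 (≈-0.0952)
After 4 (thin lens f=30): x=-8/21 (≈-0.3810) theta=-26/315 (≈-0.0825)
z_focus = -x_out/theta_out = -(-8/21)/(-26/315) = -60/13 ≈ -4.6154
Rounded to 4 decimal places: z = -4.6154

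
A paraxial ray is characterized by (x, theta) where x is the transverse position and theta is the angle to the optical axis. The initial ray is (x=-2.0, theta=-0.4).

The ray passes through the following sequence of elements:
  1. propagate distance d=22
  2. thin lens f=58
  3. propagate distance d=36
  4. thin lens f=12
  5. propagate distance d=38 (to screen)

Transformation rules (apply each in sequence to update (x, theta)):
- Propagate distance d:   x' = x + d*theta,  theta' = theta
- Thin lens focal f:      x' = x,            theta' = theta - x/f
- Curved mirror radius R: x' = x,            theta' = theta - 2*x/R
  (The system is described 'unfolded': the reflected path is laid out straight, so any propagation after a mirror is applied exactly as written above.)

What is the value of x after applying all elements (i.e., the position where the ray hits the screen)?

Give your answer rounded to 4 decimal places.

Initial: x=-2.0000 theta=-0.4000
After 1 (propagate distance d=22): x=-10.8000 theta=-0.4000
After 2 (thin lens f=58): x=-10.8000 theta=-31/145 (≈-0.2138)
After 3 (propagate distance d=36): x=-2682/145 (≈-18.4966) theta=-31/145 (≈-0.2138)
After 4 (thin lens f=12): x=-2682/145 (≈-18.4966) theta=77/58 (≈1.3276)
After 5 (propagate distance d=38 (to screen)): x=4633/145 (≈31.9517) theta=77/58 (≈1.3276)
Rounded to 4 decimal places: x = 31.9517

Answer: 31.9517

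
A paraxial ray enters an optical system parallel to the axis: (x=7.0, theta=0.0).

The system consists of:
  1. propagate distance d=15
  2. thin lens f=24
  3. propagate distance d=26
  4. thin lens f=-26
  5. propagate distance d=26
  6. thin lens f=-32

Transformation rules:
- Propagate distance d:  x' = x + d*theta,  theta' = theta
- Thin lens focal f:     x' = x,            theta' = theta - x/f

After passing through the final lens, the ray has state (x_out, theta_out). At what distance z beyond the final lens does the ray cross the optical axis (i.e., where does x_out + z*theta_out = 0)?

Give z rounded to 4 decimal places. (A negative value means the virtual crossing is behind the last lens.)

Answer: -14.8926

Derivation:
Initial: x=7.0000 theta=0.0000
After 1 (propagate distance d=15): x=7.0000 theta=0.0000
After 2 (thin lens f=24): x=7.0000 theta=-7/24 (≈-0.2917)
After 3 (propagate distance d=26): x=-7/12 (≈-0.5833) theta=-7/24 (≈-0.2917)
After 4 (thin lens f=-26): x=-7/12 (≈-0.5833) theta=-49/156 (≈-0.3141)
After 5 (propagate distance d=26): x=-8.7500 theta=-49/156 (≈-0.3141)
After 6 (thin lens f=-32): x=-8.7500 theta=-2933/4992 (≈-0.5875)
z_focus = -x_out/theta_out = -(-8.7500)/(-2933/4992) = -6240/419 ≈ -14.8926
Rounded to 4 decimal places: z = -14.8926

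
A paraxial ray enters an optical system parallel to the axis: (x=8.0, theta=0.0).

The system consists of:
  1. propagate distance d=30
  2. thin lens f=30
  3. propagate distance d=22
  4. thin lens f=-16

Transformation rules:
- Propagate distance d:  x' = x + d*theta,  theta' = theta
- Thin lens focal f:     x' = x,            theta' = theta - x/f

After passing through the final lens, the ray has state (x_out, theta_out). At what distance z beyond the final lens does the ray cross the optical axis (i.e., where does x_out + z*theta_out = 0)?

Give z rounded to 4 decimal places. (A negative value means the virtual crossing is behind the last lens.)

Initial: x=8.0000 theta=0.0000
After 1 (propagate distance d=30): x=8.0000 theta=0.0000
After 2 (thin lens f=30): x=8.0000 theta=-4/15 (≈-0.2667)
After 3 (propagate distance d=22): x=32/15 (≈2.1333) theta=-4/15 (≈-0.2667)
After 4 (thin lens f=-16): x=32/15 (≈2.1333) theta=-2/15 (≈-0.1333)
z_focus = -x_out/theta_out = -(32/15)/(-2/15) = 16.0000
Rounded to 4 decimal places: z = 16.0000

Answer: 16.0000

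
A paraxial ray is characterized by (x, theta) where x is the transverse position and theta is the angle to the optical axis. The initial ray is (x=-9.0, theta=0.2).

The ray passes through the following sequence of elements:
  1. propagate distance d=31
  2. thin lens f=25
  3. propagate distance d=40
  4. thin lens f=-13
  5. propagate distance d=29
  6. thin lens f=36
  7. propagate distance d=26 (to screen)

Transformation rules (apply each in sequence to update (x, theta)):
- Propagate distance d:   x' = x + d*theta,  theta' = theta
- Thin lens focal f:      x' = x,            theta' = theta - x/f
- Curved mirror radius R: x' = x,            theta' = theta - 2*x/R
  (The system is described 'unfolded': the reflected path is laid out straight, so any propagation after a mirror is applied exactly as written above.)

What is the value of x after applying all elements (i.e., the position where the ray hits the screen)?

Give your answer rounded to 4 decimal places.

Initial: x=-9.0000 theta=0.2000
After 1 (propagate distance d=31): x=-2.8000 theta=0.2000
After 2 (thin lens f=25): x=-2.8000 theta=0.3120
After 3 (propagate distance d=40): x=9.6800 theta=0.3120
After 4 (thin lens f=-13): x=9.6800 theta=1717/1625 (≈1.0566)
After 5 (propagate distance d=29): x=65523/1625 (≈40.3218) theta=1717/1625 (≈1.0566)
After 6 (thin lens f=36): x=65523/1625 (≈40.3218) theta=-1237/19500 (≈-0.0634)
After 7 (propagate distance d=26 (to screen)): x=377057/9750 (≈38.6725) theta=-1237/19500 (≈-0.0634)
Rounded to 4 decimal places: x = 38.6725

Answer: 38.6725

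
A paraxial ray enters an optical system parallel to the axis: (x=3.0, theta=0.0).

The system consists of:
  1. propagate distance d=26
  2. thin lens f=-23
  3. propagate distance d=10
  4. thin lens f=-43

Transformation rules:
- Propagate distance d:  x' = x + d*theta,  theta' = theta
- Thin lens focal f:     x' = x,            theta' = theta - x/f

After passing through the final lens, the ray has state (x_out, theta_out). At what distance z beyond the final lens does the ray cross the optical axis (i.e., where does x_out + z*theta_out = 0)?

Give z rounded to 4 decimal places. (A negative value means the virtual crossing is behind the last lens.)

Initial: x=3.0000 theta=0.0000
After 1 (propagate distance d=26): x=3.0000 theta=0.0000
After 2 (thin lens f=-23): x=3.0000 theta=3/23 (≈0.1304)
After 3 (propagate distance d=10): x=99/23 (≈4.3043) theta=3/23 (≈0.1304)
After 4 (thin lens f=-43): x=99/23 (≈4.3043) theta=228/989 (≈0.2305)
z_focus = -x_out/theta_out = -(99/23)/(228/989) = -1419/76 ≈ -18.6711
Rounded to 4 decimal places: z = -18.6711

Answer: -18.6711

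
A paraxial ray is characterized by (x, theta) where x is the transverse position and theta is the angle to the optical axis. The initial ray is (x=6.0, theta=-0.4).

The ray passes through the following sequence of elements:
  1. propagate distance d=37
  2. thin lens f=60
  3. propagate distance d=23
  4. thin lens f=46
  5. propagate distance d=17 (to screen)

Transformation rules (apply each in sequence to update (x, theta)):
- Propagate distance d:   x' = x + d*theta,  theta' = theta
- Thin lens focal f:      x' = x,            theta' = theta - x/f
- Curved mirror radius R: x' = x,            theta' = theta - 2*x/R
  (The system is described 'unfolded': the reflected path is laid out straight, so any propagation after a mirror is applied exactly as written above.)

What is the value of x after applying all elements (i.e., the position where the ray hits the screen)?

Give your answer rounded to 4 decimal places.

Initial: x=6.0000 theta=-0.4000
After 1 (propagate distance d=37): x=-8.8000 theta=-0.4000
After 2 (thin lens f=60): x=-8.8000 theta=-19/75 (≈-0.2533)
After 3 (propagate distance d=23): x=-1097/75 (≈-14.6267) theta=-19/75 (≈-0.2533)
After 4 (thin lens f=46): x=-1097/75 (≈-14.6267) theta=223/3450 (≈0.0646)
After 5 (propagate distance d=17 (to screen)): x=-15557/1150 (≈-13.5278) theta=223/3450 (≈0.0646)
Rounded to 4 decimal places: x = -13.5278

Answer: -13.5278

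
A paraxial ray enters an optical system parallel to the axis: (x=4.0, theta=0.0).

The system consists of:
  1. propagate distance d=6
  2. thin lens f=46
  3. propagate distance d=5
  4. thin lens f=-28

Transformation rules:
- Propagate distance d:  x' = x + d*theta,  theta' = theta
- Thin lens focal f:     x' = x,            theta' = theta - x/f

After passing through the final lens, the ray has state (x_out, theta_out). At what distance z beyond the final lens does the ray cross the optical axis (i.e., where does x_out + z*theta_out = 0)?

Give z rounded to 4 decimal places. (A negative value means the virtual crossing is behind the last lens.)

Answer: -88.3077

Derivation:
Initial: x=4.0000 theta=0.0000
After 1 (propagate distance d=6): x=4.0000 theta=0.0000
After 2 (thin lens f=46): x=4.0000 theta=-2/23 (≈-0.0870)
After 3 (propagate distance d=5): x=82/23 (≈3.5652) theta=-2/23 (≈-0.0870)
After 4 (thin lens f=-28): x=82/23 (≈3.5652) theta=13/322 (≈0.0404)
z_focus = -x_out/theta_out = -(82/23)/(13/322) = -1148/13 ≈ -88.3077
Rounded to 4 decimal places: z = -88.3077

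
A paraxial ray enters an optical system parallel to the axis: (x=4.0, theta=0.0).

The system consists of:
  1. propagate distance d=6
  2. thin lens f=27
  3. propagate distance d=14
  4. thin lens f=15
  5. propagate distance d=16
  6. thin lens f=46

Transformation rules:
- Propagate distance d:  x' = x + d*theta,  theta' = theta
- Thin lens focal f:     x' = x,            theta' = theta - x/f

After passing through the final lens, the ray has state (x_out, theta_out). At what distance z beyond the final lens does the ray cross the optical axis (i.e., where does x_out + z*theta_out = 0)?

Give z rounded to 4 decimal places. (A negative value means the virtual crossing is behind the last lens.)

Initial: x=4.0000 theta=0.0000
After 1 (propagate distance d=6): x=4.0000 theta=0.0000
After 2 (thin lens f=27): x=4.0000 theta=-4/27 (≈-0.1481)
After 3 (propagate distance d=14): x=52/27 (≈1.9259) theta=-4/27 (≈-0.1481)
After 4 (thin lens f=15): x=52/27 (≈1.9259) theta=-112/405 (≈-0.2765)
After 5 (propagate distance d=16): x=-1012/405 (≈-2.4988) theta=-112/405 (≈-0.2765)
After 6 (thin lens f=46): x=-1012/405 (≈-2.4988) theta=-2/9 (≈-0.2222)
z_focus = -x_out/theta_out = -(-1012/405)/(-2/9) = -506/45 ≈ -11.2444
Rounded to 4 decimal places: z = -11.2444

Answer: -11.2444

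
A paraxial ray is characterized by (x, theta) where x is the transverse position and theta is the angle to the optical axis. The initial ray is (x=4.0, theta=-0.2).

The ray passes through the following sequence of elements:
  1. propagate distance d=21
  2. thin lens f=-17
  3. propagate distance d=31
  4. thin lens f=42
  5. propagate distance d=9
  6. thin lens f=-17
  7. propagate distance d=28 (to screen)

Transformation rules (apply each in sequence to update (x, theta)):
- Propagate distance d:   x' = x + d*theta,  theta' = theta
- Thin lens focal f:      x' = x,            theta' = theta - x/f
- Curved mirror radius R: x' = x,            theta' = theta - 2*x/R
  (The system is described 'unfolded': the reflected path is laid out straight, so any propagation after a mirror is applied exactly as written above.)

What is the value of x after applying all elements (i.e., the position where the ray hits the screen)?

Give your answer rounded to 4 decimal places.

Initial: x=4.0000 theta=-0.2000
After 1 (propagate distance d=21): x=-0.2000 theta=-0.2000
After 2 (thin lens f=-17): x=-0.2000 theta=-18/85 (≈-0.2118)
After 3 (propagate distance d=31): x=-115/17 (≈-6.7647) theta=-18/85 (≈-0.2118)
After 4 (thin lens f=42): x=-115/17 (≈-6.7647) theta=-181/3570 (≈-0.0507)
After 5 (propagate distance d=9): x=-8593/1190 (≈-7.2210) theta=-181/3570 (≈-0.0507)
After 6 (thin lens f=-17): x=-8593/1190 (≈-7.2210) theta=-14428/30345 (≈-0.4755)
After 7 (propagate distance d=28 (to screen)): x=-1246211/60690 (≈-20.5340) theta=-14428/30345 (≈-0.4755)
Rounded to 4 decimal places: x = -20.5340

Answer: -20.5340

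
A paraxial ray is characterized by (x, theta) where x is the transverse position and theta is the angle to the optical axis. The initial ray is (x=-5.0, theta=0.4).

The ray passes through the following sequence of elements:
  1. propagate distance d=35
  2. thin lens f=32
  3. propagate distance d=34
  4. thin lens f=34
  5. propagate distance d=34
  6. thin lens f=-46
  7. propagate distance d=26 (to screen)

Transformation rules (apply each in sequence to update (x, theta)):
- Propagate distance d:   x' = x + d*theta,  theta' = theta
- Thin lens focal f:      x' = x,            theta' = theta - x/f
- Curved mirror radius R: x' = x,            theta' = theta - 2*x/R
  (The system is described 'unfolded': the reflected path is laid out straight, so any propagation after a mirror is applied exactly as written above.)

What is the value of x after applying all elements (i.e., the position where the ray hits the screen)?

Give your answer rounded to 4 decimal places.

Initial: x=-5.0000 theta=0.4000
After 1 (propagate distance d=35): x=9.0000 theta=0.4000
After 2 (thin lens f=32): x=9.0000 theta=19/160 (≈0.1188)
After 3 (propagate distance d=34): x=13.0375 theta=19/160 (≈0.1188)
After 4 (thin lens f=34): x=13.0375 theta=-9/34 (≈-0.2647)
After 5 (propagate distance d=34): x=4.0375 theta=-9/34 (≈-0.2647)
After 6 (thin lens f=-46): x=4.0375 theta=-11069/62560 (≈-0.1769)
After 7 (propagate distance d=26 (to screen)): x=-4401/7820 (≈-0.5628) theta=-11069/62560 (≈-0.1769)
Rounded to 4 decimal places: x = -0.5628

Answer: -0.5628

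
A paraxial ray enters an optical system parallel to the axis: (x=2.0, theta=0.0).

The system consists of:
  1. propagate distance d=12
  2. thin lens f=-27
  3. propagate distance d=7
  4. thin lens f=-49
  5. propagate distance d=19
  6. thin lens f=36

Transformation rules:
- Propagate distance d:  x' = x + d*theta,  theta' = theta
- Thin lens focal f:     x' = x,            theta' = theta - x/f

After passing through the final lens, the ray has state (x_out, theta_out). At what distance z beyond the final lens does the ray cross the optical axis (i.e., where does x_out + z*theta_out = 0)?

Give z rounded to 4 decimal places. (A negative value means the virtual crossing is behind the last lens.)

Initial: x=2.0000 theta=0.0000
After 1 (propagate distance d=12): x=2.0000 theta=0.0000
After 2 (thin lens f=-27): x=2.0000 theta=2/27 (≈0.0741)
After 3 (propagate distance d=7): x=68/27 (≈2.5185) theta=2/27 (≈0.0741)
After 4 (thin lens f=-49): x=68/27 (≈2.5185) theta=166/1323 (≈0.1255)
After 5 (propagate distance d=19): x=2162/441 (≈4.9025) theta=166/1323 (≈0.1255)
After 6 (thin lens f=36): x=2162/441 (≈4.9025) theta=-85/7938 (≈-0.0107)
z_focus = -x_out/theta_out = -(2162/441)/(-85/7938) = 38916/85 ≈ 457.8353
Rounded to 4 decimal places: z = 457.8353

Answer: 457.8353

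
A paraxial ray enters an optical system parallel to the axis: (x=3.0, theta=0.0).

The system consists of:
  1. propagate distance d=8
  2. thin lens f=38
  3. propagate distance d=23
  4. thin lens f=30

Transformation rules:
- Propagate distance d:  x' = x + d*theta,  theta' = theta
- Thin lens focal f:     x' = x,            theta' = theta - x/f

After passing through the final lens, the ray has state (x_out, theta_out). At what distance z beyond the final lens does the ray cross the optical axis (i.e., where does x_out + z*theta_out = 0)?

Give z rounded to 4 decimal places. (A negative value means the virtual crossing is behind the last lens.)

Answer: 10.0000

Derivation:
Initial: x=3.0000 theta=0.0000
After 1 (propagate distance d=8): x=3.0000 theta=0.0000
After 2 (thin lens f=38): x=3.0000 theta=-3/38 (≈-0.0789)
After 3 (propagate distance d=23): x=45/38 (≈1.1842) theta=-3/38 (≈-0.0789)
After 4 (thin lens f=30): x=45/38 (≈1.1842) theta=-9/76 (≈-0.1184)
z_focus = -x_out/theta_out = -(45/38)/(-9/76) = 10.0000
Rounded to 4 decimal places: z = 10.0000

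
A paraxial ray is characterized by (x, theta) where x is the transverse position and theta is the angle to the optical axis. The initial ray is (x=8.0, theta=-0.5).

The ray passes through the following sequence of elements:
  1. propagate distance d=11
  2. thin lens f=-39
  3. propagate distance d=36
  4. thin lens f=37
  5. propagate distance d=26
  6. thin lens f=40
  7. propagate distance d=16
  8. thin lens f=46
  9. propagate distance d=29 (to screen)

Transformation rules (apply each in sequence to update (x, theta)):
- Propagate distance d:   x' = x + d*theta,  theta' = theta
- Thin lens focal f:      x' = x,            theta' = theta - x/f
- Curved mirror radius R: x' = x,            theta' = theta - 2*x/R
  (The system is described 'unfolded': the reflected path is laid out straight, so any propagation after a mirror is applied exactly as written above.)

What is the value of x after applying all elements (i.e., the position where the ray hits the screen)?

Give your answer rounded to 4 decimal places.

Initial: x=8.0000 theta=-0.5000
After 1 (propagate distance d=11): x=2.5000 theta=-0.5000
After 2 (thin lens f=-39): x=2.5000 theta=-17/39 (≈-0.4359)
After 3 (propagate distance d=36): x=-343/26 (≈-13.1923) theta=-17/39 (≈-0.4359)
After 4 (thin lens f=37): x=-343/26 (≈-13.1923) theta=-229/2886 (≈-0.0793)
After 5 (propagate distance d=26): x=-44027/2886 (≈-15.2554) theta=-229/2886 (≈-0.0793)
After 6 (thin lens f=40): x=-44027/2886 (≈-15.2554) theta=34867/115440 (≈0.3020)
After 7 (propagate distance d=16): x=-150401/14430 (≈-10.4228) theta=34867/115440 (≈0.3020)
After 8 (thin lens f=46): x=-150401/14430 (≈-10.4228) theta=21593/40848 (≈0.5286)
After 9 (propagate distance d=29 (to screen)): x=4343007/885040 (≈4.9071) theta=21593/40848 (≈0.5286)
Rounded to 4 decimal places: x = 4.9071

Answer: 4.9071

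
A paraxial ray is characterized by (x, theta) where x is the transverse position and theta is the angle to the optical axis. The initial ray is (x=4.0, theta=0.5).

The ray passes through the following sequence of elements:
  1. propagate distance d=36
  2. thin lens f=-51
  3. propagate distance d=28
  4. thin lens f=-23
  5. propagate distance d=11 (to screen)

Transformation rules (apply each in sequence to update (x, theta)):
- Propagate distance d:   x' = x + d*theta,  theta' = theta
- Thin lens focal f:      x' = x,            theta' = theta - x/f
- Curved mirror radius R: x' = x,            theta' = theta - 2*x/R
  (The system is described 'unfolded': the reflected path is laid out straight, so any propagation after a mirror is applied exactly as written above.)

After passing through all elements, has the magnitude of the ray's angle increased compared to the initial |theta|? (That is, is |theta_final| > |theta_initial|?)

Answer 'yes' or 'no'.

Initial: x=4.0000 theta=0.5000
After 1 (propagate distance d=36): x=22.0000 theta=0.5000
After 2 (thin lens f=-51): x=22.0000 theta=95/102 (≈0.9314)
After 3 (propagate distance d=28): x=2452/51 (≈48.0784) theta=95/102 (≈0.9314)
After 4 (thin lens f=-23): x=2452/51 (≈48.0784) theta=139/46 (≈3.0217)
After 5 (propagate distance d=11 (to screen)): x=190771/2346 (≈81.3176) theta=139/46 (≈3.0217)
|theta_initial|=0.5000 |theta_final|=139/46 (≈3.0217) -> increased

Answer: yes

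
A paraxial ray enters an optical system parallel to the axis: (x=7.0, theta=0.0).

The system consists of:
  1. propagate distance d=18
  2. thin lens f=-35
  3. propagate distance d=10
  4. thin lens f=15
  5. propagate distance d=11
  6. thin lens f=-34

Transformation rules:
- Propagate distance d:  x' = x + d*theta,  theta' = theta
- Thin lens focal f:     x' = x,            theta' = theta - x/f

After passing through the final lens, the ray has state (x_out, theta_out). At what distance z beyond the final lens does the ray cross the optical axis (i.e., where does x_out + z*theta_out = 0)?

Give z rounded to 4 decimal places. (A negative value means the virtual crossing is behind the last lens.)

Answer: 17.3778

Derivation:
Initial: x=7.0000 theta=0.0000
After 1 (propagate distance d=18): x=7.0000 theta=0.0000
After 2 (thin lens f=-35): x=7.0000 theta=0.2000
After 3 (propagate distance d=10): x=9.0000 theta=0.2000
After 4 (thin lens f=15): x=9.0000 theta=-0.4000
After 5 (propagate distance d=11): x=4.6000 theta=-0.4000
After 6 (thin lens f=-34): x=4.6000 theta=-9/34 (≈-0.2647)
z_focus = -x_out/theta_out = -(4.6000)/(-9/34) = 782/45 ≈ 17.3778
Rounded to 4 decimal places: z = 17.3778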